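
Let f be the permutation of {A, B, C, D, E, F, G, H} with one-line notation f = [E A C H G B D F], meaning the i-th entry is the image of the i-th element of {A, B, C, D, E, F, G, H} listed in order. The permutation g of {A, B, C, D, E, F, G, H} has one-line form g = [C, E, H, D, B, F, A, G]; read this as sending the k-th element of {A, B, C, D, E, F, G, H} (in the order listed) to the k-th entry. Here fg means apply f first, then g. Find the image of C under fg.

(fg)(C) = g(f(C)). f(C) = C, then g(C) = H. So (fg)(C) = H.

H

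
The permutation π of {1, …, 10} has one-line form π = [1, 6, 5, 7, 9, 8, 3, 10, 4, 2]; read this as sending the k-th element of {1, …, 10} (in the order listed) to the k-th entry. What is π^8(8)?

Tracing 8 → 10 → … returns to 8 after 4 steps, so 8 lies in a 4-cycle (2, 6, 8, 10).
On a 4-cycle, π^4 is the identity, so π^8 = π^0 there (8 ≡ 0 mod 4).
So π^8(8) = 8.

8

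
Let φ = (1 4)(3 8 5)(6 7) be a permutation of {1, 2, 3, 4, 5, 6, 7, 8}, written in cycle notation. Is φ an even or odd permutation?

The cycle lengths are 3, 2, 2, 1.
A cycle is odd iff its length is even; φ has 2 even-length cycles, so sgn(φ) = (−1)^2 and φ is even.

even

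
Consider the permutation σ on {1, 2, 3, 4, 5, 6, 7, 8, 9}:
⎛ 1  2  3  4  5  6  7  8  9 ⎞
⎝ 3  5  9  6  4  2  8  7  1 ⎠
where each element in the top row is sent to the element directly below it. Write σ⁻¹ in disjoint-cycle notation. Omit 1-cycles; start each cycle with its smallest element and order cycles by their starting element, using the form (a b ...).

(1 9 3)(2 6 4 5)(7 8)

The cycle decomposition of σ is (1 3 9)(2 5 4 6)(7 8).
Reversing each cycle (and rotating so the smallest element leads) gives σ⁻¹ = (1 9 3)(2 6 4 5)(7 8).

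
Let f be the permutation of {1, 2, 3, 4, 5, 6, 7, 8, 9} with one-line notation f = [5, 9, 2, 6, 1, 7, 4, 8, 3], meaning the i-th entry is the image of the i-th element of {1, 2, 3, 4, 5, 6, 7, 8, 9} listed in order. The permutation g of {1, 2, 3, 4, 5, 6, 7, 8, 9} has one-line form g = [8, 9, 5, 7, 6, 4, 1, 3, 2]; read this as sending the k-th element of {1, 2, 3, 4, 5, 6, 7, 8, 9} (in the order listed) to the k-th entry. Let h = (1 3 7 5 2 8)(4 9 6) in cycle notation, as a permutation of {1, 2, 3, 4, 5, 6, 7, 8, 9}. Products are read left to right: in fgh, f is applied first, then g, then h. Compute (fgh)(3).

6

(fgh)(3) = h(g(f(3))). f(3) = 2, then g(2) = 9, then h(9) = 6, so the result is 6.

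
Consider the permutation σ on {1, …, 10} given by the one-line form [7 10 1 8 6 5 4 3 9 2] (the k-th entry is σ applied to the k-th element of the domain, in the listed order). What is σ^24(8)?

Tracing 8 → 3 → … returns to 8 after 5 steps, so 8 lies in a 5-cycle (1, 7, 4, 8, 3).
Since the cycle has length 5, σ^24 acts on it the same as σ^4 (24 mod 5 = 4).
Advancing 4 steps from 8: 8 → 3 → 1 → 7 → 4.

4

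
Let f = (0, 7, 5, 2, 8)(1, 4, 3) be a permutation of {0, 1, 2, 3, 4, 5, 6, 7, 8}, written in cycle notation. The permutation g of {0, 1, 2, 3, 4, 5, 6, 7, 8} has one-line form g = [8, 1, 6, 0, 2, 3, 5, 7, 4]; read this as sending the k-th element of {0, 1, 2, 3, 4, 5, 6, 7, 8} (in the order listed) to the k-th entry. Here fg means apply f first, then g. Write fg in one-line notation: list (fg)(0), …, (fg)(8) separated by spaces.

For each element, apply f then g: 0 → 7 → 7; 1 → 4 → 2; 2 → 8 → 4; 3 → 1 → 1; 4 → 3 → 0; 5 → 2 → 6; 6 → 6 → 5; 7 → 5 → 3; 8 → 0 → 8.
Collecting the images, fg = [7 2 4 1 0 6 5 3 8].

7 2 4 1 0 6 5 3 8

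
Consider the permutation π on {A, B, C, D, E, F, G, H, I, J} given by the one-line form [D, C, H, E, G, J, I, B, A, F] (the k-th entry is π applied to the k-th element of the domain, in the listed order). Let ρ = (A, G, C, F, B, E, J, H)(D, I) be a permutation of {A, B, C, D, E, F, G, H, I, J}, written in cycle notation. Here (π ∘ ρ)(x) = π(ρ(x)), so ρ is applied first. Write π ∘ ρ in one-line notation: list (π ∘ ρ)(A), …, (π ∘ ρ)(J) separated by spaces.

I G J A F C H D E B

Chase each element through ρ then π: A → G → I; B → E → G; C → F → J; D → I → A; E → J → F; F → B → C; G → C → H; H → A → D; I → D → E; J → H → B.
So π ∘ ρ in one-line form is I G J A F C H D E B.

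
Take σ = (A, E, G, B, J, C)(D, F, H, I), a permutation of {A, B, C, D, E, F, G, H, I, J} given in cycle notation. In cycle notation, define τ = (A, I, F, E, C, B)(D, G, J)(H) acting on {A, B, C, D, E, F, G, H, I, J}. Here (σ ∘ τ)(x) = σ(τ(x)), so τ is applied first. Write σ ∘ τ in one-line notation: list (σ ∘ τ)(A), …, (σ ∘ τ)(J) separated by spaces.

D E J B A G C I H F

(σ ∘ τ)(x) = σ(τ(x)). Computing each image: σ(τ(A)) = σ(I) = D, σ(τ(B)) = σ(A) = E, σ(τ(C)) = σ(B) = J, σ(τ(D)) = σ(G) = B, σ(τ(E)) = σ(C) = A, σ(τ(F)) = σ(E) = G, σ(τ(G)) = σ(J) = C, σ(τ(H)) = σ(H) = I, σ(τ(I)) = σ(F) = H, σ(τ(J)) = σ(D) = F.
Hence σ ∘ τ = [D E J B A G C I H F].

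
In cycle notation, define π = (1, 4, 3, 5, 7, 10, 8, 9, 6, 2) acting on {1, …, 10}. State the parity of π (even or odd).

odd

The cycle lengths are 10.
A cycle of length ℓ contributes ℓ−1 transpositions, so π is a product of 9 transpositions — odd.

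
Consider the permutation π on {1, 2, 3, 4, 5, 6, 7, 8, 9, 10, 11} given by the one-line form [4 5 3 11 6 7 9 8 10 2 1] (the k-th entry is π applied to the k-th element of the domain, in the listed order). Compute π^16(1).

Tracing 1 → 4 → … returns to 1 after 3 steps, so 1 lies in a 3-cycle (1 4 11).
On a 3-cycle, π^3 is the identity, so π^16 = π^1 there (16 ≡ 1 mod 3).
Advancing 1 step from 1: 1 → 4.

4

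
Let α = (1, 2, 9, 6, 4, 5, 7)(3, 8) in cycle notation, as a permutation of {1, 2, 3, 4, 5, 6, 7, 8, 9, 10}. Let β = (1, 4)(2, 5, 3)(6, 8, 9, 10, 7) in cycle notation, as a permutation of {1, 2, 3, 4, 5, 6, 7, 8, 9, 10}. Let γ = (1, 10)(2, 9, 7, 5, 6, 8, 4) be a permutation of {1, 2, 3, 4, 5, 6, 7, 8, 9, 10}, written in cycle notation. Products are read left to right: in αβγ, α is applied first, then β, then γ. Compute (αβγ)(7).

(αβγ)(7) = γ(β(α(7))). α(7) = 1, then β(1) = 4, then γ(4) = 2, so the result is 2.

2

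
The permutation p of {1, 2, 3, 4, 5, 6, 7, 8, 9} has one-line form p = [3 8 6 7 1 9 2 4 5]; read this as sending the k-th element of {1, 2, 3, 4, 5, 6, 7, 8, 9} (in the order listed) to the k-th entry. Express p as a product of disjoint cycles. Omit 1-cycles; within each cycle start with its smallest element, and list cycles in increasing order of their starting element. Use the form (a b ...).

Iterating p from 1 gives 1 → 3 → 6 → 9 → 5 → 1; that is the 5-cycle (1 3 6 9 5).
Repeating from the next unused element and collecting all non-trivial cycles gives (1 3 6 9 5)(2 8 4 7).

(1 3 6 9 5)(2 8 4 7)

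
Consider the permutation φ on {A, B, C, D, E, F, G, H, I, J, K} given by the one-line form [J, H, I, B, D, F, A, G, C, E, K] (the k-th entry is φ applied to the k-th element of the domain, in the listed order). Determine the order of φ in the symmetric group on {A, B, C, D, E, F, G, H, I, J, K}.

14

Decomposing into disjoint cycles gives cycle lengths 7, 2, 1, 1.
The order of φ is the least common multiple of its cycle lengths: lcm(7, 2) = 14.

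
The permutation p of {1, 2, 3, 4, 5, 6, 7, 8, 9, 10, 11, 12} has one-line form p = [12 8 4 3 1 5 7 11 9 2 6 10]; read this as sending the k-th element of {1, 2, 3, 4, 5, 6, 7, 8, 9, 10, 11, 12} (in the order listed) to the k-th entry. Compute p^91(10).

Tracing 10 → 2 → … returns to 10 after 8 steps, so 10 lies in an 8-cycle (1 12 10 2 8 11 6 5).
Since the cycle has length 8, p^91 acts on it the same as p^3 (91 mod 8 = 3).
Stepping 3 places around the cycle: 10 → 2 → 8 → 11.

11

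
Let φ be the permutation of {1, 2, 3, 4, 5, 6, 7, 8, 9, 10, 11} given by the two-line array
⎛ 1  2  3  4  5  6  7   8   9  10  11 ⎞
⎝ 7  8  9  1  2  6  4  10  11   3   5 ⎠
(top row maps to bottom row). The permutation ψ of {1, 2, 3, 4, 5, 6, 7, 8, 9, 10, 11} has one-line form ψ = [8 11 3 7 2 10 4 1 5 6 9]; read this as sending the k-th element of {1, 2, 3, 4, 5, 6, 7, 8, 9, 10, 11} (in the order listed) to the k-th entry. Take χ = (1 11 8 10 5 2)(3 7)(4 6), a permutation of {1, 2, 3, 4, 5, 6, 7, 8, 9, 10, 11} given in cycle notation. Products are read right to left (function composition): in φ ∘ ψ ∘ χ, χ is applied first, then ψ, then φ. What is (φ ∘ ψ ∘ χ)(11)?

(φ ∘ ψ ∘ χ)(11) = φ(ψ(χ(11))). χ(11) = 8, then ψ(8) = 1, then φ(1) = 7, so the result is 7.

7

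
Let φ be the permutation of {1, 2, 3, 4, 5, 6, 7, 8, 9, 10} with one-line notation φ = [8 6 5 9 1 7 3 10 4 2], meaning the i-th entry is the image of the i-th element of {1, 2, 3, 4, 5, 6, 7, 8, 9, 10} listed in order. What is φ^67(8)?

Tracing 8 → 10 → … returns to 8 after 8 steps, so 8 lies in an 8-cycle (1, 8, 10, 2, 6, 7, 3, 5).
Since the cycle has length 8, φ^67 acts on it the same as φ^3 (67 mod 8 = 3).
Stepping 3 places around the cycle: 8 → 10 → 2 → 6.

6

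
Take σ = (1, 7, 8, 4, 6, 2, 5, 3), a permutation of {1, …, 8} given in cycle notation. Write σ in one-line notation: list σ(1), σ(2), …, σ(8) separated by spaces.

7 5 1 6 3 2 8 4

Image by image: 1↦7, 2↦5, 3↦1, 4↦6, 5↦3, 6↦2, 7↦8, 8↦4.
Listing these in domain order gives 7 5 1 6 3 2 8 4.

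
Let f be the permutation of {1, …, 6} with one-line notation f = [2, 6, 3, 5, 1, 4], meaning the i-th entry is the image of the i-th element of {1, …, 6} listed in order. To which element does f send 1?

1 is element number 1 of the domain, and entry number 1 of the one-line form is 2, so f(1) = 2.

2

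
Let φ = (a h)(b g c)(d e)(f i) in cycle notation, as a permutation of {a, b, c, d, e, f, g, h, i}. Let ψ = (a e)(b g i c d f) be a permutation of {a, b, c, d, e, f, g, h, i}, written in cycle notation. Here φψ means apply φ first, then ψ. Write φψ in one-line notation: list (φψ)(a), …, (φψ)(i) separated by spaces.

h i g a f c d e b

(φψ)(x) = ψ(φ(x)). Computing each image: ψ(φ(a)) = ψ(h) = h, ψ(φ(b)) = ψ(g) = i, ψ(φ(c)) = ψ(b) = g, ψ(φ(d)) = ψ(e) = a, ψ(φ(e)) = ψ(d) = f, ψ(φ(f)) = ψ(i) = c, ψ(φ(g)) = ψ(c) = d, ψ(φ(h)) = ψ(a) = e, ψ(φ(i)) = ψ(f) = b.
Hence φψ = [h i g a f c d e b].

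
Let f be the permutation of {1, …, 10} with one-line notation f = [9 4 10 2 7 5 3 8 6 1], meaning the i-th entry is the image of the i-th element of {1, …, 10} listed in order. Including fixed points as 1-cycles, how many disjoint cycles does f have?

The cycle decomposition is (1 9 6 5 7 3 10)(2 4)(8), which has 3 cycles (counting 1-cycles).

3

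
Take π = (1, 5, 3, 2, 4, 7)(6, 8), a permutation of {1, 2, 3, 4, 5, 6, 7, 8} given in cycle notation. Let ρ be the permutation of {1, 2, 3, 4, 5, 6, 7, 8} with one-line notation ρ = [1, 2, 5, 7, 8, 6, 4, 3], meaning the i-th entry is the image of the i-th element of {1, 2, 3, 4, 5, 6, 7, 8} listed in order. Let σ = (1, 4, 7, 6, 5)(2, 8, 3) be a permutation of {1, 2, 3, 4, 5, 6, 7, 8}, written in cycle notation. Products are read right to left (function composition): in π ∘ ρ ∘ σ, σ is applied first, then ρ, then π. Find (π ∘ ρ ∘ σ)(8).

Chase 8: σ(8) = 3; ρ(3) = 5; π(5) = 3. Hence (π ∘ ρ ∘ σ)(8) = 3.

3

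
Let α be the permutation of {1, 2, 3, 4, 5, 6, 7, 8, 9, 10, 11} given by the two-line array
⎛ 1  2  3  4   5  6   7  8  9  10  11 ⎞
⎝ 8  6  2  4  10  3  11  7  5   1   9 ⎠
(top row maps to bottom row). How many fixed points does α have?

The fixed points (elements with α(x) = x) are {4}, so there is 1.

1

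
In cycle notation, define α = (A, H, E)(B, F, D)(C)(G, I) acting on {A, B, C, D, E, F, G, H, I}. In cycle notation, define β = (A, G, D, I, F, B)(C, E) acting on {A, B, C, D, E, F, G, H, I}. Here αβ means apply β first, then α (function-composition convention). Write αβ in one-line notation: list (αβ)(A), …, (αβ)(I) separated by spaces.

I H A G C F B E D

(αβ)(x) = α(β(x)). Computing each image: α(β(A)) = α(G) = I, α(β(B)) = α(A) = H, α(β(C)) = α(E) = A, α(β(D)) = α(I) = G, α(β(E)) = α(C) = C, α(β(F)) = α(B) = F, α(β(G)) = α(D) = B, α(β(H)) = α(H) = E, α(β(I)) = α(F) = D.
Hence αβ = [I H A G C F B E D].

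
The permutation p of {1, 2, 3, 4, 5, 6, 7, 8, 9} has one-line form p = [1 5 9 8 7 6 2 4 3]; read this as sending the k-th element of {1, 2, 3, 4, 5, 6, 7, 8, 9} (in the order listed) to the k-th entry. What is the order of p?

The disjoint-cycle form of p has cycle lengths 3, 2, 2, 1, 1.
The order is lcm(3, 2, 2) = 6.

6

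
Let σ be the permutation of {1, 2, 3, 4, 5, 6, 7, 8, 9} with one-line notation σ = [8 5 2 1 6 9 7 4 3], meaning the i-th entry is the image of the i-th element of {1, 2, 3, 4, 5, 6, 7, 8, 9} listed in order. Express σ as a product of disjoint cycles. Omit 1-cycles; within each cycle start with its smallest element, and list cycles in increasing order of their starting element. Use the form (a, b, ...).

Start at 1 and follow images: 1 → 8 → 4 → 1, giving the cycle (1, 8, 4).
Repeating from the next unused element and collecting all non-trivial cycles gives (1, 8, 4)(2, 5, 6, 9, 3).

(1, 8, 4)(2, 5, 6, 9, 3)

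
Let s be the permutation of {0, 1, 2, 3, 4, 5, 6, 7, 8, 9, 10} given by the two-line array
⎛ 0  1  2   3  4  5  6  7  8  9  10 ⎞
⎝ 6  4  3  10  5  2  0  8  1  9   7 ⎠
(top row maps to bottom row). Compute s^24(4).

Tracing 4 → 5 → … returns to 4 after 8 steps, so 4 lies in an 8-cycle (1, 4, 5, 2, 3, 10, 7, 8).
Powers repeat with period 8 on this cycle, and 24 mod 8 = 0, so s^24(4) = s^0(4).
So s^24(4) = 4.

4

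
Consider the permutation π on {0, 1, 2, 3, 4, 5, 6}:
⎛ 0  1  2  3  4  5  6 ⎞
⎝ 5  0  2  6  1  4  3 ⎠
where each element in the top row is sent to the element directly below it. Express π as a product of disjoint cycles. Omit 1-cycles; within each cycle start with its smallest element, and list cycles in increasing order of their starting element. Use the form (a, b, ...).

(0, 5, 4, 1)(3, 6)

Start at 0 and follow images: 0 → 5 → 4 → 1 → 0, giving the cycle (0, 5, 4, 1).
Repeating from the next unused element and collecting all non-trivial cycles gives (0, 5, 4, 1)(3, 6).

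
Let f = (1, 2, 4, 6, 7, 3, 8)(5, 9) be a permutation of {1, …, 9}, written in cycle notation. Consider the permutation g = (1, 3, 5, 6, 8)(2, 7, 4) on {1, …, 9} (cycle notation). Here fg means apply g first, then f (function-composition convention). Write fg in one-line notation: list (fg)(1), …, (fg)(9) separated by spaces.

(fg)(x) = f(g(x)). Computing each image: f(g(1)) = f(3) = 8, f(g(2)) = f(7) = 3, f(g(3)) = f(5) = 9, f(g(4)) = f(2) = 4, f(g(5)) = f(6) = 7, f(g(6)) = f(8) = 1, f(g(7)) = f(4) = 6, f(g(8)) = f(1) = 2, f(g(9)) = f(9) = 5.
Hence fg = [8 3 9 4 7 1 6 2 5].

8 3 9 4 7 1 6 2 5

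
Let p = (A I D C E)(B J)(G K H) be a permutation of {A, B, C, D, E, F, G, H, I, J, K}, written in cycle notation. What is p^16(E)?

A

E lies in the 5-cycle (A I D C E).
On a 5-cycle, p^5 is the identity, so p^16 = p^1 there (16 ≡ 1 mod 5).
Stepping 1 place around the cycle: E → A.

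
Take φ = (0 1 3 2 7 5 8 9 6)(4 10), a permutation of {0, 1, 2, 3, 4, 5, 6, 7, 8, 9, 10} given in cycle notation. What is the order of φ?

The cycle type of φ is (9, 2).
Since disjoint cycles commute, ord(φ) = lcm(9, 2) = 18.

18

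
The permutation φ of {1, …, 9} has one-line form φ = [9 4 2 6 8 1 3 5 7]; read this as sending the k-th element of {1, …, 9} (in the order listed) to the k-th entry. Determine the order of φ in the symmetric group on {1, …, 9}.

14

The disjoint-cycle form of φ has cycle lengths 7, 2.
The order is lcm(7, 2) = 14.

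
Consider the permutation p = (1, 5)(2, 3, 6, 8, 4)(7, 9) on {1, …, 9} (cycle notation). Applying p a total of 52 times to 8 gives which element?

8 lies in the 5-cycle (2, 3, 6, 8, 4).
On a 5-cycle, p^5 is the identity, so p^52 = p^2 there (52 ≡ 2 mod 5).
Stepping 2 places around the cycle: 8 → 4 → 2.

2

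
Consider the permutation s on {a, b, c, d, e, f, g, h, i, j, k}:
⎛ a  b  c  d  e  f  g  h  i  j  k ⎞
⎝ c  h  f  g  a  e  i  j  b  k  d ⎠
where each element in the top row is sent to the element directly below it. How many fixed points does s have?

No element satisfies s(x) = x, so there are 0 fixed points.

0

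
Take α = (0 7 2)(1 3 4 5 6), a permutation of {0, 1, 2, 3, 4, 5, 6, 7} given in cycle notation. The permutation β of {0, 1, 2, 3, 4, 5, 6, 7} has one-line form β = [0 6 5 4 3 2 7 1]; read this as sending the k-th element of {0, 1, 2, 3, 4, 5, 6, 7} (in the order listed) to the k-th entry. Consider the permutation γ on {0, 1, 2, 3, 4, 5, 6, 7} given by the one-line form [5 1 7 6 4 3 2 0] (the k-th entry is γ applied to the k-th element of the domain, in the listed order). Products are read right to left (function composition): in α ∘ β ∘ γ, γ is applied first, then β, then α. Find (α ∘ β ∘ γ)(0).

0

Apply the permutations in order: γ(0) = 5, then β(5) = 2, then α(2) = 0. So (α ∘ β ∘ γ)(0) = 0.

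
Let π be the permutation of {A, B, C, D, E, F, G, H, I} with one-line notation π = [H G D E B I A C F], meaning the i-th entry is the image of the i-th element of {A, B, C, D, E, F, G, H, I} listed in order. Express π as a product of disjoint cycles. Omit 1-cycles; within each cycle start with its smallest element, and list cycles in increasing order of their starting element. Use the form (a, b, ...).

(A, H, C, D, E, B, G)(F, I)

From A: A → H → C → D → E → B → G → A, closing the cycle (A, H, C, D, E, B, G).
Continuing from each remaining unvisited element yields (A, H, C, D, E, B, G)(F, I).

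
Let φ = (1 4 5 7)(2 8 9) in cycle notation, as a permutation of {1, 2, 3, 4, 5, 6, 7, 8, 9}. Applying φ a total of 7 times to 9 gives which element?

2

9 lies in the 3-cycle (2 8 9).
On a 3-cycle, φ^3 is the identity, so φ^7 = φ^1 there (7 ≡ 1 mod 3).
Advancing 1 step from 9: 9 → 2.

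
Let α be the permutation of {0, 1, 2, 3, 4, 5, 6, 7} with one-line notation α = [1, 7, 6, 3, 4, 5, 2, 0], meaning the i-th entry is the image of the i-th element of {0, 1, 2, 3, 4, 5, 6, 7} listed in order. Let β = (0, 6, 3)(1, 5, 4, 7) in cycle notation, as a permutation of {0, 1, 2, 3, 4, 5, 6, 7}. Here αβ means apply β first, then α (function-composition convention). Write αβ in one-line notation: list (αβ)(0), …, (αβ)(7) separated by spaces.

2 5 6 1 0 4 3 7

Chase each element through β then α: 0 → 6 → 2; 1 → 5 → 5; 2 → 2 → 6; 3 → 0 → 1; 4 → 7 → 0; 5 → 4 → 4; 6 → 3 → 3; 7 → 1 → 7.
So αβ in one-line form is 2 5 6 1 0 4 3 7.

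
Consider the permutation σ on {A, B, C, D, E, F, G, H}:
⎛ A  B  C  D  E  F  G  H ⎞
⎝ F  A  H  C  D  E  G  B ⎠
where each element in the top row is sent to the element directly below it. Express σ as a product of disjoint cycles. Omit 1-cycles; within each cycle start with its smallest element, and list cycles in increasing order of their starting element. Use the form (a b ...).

Start at A and follow images: A → F → E → D → C → H → B → A, giving the cycle (A F E D C H B).
Continuing from each remaining unvisited element yields (A F E D C H B).

(A F E D C H B)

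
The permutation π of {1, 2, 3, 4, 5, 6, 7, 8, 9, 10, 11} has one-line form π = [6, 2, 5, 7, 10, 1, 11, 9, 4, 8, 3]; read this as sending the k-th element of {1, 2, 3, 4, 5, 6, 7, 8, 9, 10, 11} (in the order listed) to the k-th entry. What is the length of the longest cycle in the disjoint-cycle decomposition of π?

8

Decomposing into disjoint cycles gives (1 6)(3 5 10 8 9 4 7 11); the longest has length 8.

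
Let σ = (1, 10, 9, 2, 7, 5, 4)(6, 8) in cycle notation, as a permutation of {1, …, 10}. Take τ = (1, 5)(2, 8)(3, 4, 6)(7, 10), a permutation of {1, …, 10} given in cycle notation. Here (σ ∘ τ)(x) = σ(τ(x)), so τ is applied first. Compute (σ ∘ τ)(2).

τ(2) = 8, then σ(8) = 6; composing gives (σ ∘ τ)(2) = 6.

6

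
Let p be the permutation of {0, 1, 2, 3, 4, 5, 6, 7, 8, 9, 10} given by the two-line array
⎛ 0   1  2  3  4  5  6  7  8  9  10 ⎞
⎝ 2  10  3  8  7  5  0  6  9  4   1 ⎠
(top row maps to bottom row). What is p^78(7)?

Tracing 7 → 6 → … returns to 7 after 8 steps, so 7 lies in an 8-cycle (0, 2, 3, 8, 9, 4, 7, 6).
On an 8-cycle, p^8 is the identity, so p^78 = p^6 there (78 ≡ 6 mod 8).
Advancing 6 steps from 7: 7 → 6 → 0 → 2 → 3 → 8 → 9.

9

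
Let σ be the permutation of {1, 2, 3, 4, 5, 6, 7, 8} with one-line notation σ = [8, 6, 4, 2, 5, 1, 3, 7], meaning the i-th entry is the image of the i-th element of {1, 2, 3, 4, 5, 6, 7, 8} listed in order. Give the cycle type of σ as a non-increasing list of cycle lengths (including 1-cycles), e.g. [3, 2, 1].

The disjoint cycles are (1 8 7 3 4 2 6)(5), with lengths 7, 1 in non-increasing order.

[7, 1]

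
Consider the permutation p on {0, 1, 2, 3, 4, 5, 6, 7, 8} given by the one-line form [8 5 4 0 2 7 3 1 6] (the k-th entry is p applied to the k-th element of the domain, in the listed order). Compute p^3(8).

Tracing 8 → 6 → … returns to 8 after 4 steps, so 8 lies in a 4-cycle (0 8 6 3).
Advancing 3 steps from 8: 8 → 6 → 3 → 0.

0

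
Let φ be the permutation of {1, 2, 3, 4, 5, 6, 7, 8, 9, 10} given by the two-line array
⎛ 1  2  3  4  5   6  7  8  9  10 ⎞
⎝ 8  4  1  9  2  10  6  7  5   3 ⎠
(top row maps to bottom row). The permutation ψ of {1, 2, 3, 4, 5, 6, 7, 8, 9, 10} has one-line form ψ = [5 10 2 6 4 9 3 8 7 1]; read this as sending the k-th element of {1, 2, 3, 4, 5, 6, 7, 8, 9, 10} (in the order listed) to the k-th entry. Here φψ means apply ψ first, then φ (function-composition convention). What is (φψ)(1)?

2

ψ(1) = 5, then φ(5) = 2; composing gives (φψ)(1) = 2.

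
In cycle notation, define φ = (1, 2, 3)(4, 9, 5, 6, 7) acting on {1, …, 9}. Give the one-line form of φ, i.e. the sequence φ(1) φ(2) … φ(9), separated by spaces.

2 3 1 9 6 7 4 8 5

Reading each image from the cycles: 1→2, 2→3, 3→1, 4→9, 5→6, 6→7, 7→4, 8→8, 9→5.
So the one-line form is 2 3 1 9 6 7 4 8 5.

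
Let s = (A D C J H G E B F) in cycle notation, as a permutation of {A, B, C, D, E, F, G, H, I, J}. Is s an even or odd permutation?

The cycle lengths are 9, 1.
A cycle of length ℓ contributes ℓ−1 transpositions, so s is a product of 8 transpositions — even.

even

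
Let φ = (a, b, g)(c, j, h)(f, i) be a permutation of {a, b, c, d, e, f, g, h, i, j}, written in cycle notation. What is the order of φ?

The cycle type of φ is (3, 3, 2, 1, 1).
The order is lcm(3, 3, 2) = 6.

6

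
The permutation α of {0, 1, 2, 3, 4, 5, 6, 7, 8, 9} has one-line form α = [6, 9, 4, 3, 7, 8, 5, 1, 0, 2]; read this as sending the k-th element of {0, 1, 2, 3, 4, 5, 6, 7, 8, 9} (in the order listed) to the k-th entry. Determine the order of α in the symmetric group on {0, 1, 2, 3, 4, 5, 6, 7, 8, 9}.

Decomposing into disjoint cycles gives cycle lengths 5, 4, 1.
The order of α is the least common multiple of its cycle lengths: lcm(5, 4) = 20.

20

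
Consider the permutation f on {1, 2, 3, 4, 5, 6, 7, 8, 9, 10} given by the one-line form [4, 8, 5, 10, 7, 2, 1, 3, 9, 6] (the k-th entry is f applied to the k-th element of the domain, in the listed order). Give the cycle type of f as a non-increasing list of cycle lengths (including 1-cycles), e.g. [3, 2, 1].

The disjoint cycles are (1 4 10 6 2 8 3 5 7)(9), with lengths 9, 1 in non-increasing order.

[9, 1]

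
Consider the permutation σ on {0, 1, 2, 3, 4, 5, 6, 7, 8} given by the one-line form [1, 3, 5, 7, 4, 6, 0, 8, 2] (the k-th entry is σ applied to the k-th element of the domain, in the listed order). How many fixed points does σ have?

1

The fixed points (elements with σ(x) = x) are {4}, so there is 1.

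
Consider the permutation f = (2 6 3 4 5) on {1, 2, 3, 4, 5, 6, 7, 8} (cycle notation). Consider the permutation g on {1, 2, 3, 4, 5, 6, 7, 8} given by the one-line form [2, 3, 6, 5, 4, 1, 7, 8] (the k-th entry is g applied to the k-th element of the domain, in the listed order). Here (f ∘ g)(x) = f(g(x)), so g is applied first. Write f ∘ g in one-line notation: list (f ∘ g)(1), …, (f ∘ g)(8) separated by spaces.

(f ∘ g)(x) = f(g(x)). Computing each image: f(g(1)) = f(2) = 6, f(g(2)) = f(3) = 4, f(g(3)) = f(6) = 3, f(g(4)) = f(5) = 2, f(g(5)) = f(4) = 5, f(g(6)) = f(1) = 1, f(g(7)) = f(7) = 7, f(g(8)) = f(8) = 8.
Hence f ∘ g = [6 4 3 2 5 1 7 8].

6 4 3 2 5 1 7 8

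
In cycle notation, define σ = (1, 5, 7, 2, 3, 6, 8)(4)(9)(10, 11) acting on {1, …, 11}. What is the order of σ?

The disjoint cycles have lengths 7, 2, 1, 1.
Since disjoint cycles commute, ord(σ) = lcm(7, 2) = 14.

14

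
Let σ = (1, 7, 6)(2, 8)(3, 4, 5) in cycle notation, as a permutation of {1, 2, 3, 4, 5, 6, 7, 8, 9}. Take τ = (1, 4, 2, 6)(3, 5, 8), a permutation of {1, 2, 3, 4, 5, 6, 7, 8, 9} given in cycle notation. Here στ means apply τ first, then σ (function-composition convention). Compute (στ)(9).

9

(στ)(9) = σ(τ(9)). τ(9) = 9, then σ(9) = 9. So (στ)(9) = 9.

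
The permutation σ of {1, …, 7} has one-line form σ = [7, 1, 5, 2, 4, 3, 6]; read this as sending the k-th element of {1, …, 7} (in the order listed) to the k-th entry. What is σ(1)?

7

1 is element number 1 of the domain, and entry number 1 of the one-line form is 7, so σ(1) = 7.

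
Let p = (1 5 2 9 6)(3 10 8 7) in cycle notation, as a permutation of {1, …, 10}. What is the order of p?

20

The cycle type of p is (5, 4, 1).
The order is lcm(5, 4) = 20.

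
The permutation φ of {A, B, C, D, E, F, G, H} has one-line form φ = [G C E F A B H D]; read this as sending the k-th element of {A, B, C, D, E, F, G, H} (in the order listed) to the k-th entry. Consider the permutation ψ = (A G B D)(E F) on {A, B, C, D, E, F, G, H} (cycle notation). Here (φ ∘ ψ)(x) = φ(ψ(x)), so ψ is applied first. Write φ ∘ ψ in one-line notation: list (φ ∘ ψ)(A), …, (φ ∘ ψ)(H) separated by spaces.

(φ ∘ ψ)(x) = φ(ψ(x)). Computing each image: φ(ψ(A)) = φ(G) = H, φ(ψ(B)) = φ(D) = F, φ(ψ(C)) = φ(C) = E, φ(ψ(D)) = φ(A) = G, φ(ψ(E)) = φ(F) = B, φ(ψ(F)) = φ(E) = A, φ(ψ(G)) = φ(B) = C, φ(ψ(H)) = φ(H) = D.
Hence φ ∘ ψ = [H F E G B A C D].

H F E G B A C D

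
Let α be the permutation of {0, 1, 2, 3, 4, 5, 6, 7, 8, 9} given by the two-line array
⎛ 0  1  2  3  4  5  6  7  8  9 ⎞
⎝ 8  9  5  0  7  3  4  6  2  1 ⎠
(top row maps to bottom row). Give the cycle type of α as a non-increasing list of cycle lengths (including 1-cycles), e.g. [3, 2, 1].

[5, 3, 2]

The disjoint cycles are (0 8 2 5 3)(1 9)(4 7 6), with lengths 5, 3, 2 in non-increasing order.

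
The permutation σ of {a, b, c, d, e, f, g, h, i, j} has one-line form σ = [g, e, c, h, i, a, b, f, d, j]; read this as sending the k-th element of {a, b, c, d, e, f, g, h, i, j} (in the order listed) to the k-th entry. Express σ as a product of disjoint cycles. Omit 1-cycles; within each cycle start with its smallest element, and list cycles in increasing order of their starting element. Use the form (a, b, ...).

Iterating σ from a gives a → g → b → e → i → d → h → f → a; that is the 8-cycle (a, g, b, e, i, d, h, f).
Repeating from the next unused element and collecting all non-trivial cycles gives (a, g, b, e, i, d, h, f).

(a, g, b, e, i, d, h, f)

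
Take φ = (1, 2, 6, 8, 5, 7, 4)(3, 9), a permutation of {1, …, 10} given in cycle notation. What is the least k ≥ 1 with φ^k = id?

14

The cycle type of φ is (7, 2, 1).
Since disjoint cycles commute, ord(φ) = lcm(7, 2) = 14.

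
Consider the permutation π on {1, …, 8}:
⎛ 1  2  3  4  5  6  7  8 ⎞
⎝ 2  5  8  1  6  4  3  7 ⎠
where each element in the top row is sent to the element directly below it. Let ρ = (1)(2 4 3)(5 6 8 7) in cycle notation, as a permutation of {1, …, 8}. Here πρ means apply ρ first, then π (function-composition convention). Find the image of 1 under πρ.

First apply ρ: ρ(1) = 1, then π(1) = 2. Thus (πρ)(1) = 2.

2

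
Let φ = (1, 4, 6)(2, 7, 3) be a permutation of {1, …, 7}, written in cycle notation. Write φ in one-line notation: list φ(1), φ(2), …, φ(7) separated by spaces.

Image by image: 1→4, 2→7, 3→2, 4→6, 5→5, 6→1, 7→3.
Listing these in domain order gives 4 7 2 6 5 1 3.

4 7 2 6 5 1 3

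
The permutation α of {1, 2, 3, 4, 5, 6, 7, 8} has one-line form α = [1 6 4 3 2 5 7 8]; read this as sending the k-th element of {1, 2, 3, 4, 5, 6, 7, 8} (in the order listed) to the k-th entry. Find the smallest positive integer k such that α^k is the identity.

The disjoint-cycle form of α has cycle lengths 3, 2, 1, 1, 1.
The order is lcm(3, 2) = 6.

6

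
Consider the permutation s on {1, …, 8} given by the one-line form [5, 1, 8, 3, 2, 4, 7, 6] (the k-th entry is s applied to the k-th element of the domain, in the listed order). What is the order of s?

Writing s as disjoint cycles, the cycle lengths are 4, 3, 1.
The order is lcm(4, 3) = 12.

12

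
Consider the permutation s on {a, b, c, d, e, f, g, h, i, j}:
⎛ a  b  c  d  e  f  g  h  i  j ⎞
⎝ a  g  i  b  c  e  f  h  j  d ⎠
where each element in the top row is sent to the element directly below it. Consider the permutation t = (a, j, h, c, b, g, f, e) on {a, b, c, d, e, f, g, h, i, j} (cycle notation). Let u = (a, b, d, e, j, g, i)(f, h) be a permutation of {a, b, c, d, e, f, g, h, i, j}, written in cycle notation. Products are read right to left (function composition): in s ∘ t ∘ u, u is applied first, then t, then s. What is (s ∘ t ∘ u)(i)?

d

(s ∘ t ∘ u)(i) = s(t(u(i))). u(i) = a, then t(a) = j, then s(j) = d, so the result is d.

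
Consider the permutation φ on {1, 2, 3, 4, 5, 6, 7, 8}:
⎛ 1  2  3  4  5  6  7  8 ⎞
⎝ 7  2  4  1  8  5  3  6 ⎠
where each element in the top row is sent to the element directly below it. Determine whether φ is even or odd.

odd

In disjoint-cycle form the cycle lengths are 4, 3, 1.
A cycle is odd iff its length is even; φ has 1 even-length cycle, so sgn(φ) = (−1)^1 and φ is odd.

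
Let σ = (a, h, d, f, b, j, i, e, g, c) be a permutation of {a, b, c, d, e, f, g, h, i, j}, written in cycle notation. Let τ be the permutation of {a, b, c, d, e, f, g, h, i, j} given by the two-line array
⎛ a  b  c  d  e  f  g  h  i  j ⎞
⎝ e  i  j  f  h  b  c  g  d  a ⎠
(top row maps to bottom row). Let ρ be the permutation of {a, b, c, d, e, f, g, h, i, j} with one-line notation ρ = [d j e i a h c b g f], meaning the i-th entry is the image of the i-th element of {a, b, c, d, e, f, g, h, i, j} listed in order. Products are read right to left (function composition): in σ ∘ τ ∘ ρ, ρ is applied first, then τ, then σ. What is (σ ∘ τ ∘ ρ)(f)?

c

Chase f: ρ(f) = h; τ(h) = g; σ(g) = c. Hence (σ ∘ τ ∘ ρ)(f) = c.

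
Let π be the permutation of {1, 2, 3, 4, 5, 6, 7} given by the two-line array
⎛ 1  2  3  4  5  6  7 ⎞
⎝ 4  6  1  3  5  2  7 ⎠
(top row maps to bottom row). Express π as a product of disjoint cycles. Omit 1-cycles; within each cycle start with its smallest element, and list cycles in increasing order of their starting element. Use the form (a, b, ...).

Start at 1 and follow images: 1 → 4 → 3 → 1, giving the cycle (1, 4, 3).
Repeating from the next unused element and collecting all non-trivial cycles gives (1, 4, 3)(2, 6).

(1, 4, 3)(2, 6)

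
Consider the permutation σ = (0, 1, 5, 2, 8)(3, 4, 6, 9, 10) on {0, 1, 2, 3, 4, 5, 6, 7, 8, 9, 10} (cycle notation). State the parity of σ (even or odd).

The cycle lengths are 5, 5, 1.
A cycle is odd iff its length is even; σ has 0 even-length cycles, so sgn(σ) = (−1)^0 and σ is even.

even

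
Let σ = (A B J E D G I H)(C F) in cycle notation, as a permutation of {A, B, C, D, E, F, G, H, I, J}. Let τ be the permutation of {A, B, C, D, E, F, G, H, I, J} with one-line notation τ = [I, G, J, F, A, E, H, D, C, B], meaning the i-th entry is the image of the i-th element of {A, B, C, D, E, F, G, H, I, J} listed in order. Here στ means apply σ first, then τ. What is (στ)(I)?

D

First apply σ: σ(I) = H, then τ(H) = D. Thus (στ)(I) = D.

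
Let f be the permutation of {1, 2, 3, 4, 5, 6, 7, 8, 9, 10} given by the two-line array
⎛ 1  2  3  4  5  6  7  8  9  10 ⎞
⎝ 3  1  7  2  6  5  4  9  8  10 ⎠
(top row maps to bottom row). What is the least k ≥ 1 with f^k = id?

The disjoint-cycle form of f has cycle lengths 5, 2, 2, 1.
The order is lcm(5, 2, 2) = 10.

10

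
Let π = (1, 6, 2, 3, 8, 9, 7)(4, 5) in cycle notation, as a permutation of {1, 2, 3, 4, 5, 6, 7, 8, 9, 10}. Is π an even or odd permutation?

odd

The cycle lengths are 7, 2, 1.
A cycle is odd iff its length is even; π has 1 even-length cycle, so sgn(π) = (−1)^1 and π is odd.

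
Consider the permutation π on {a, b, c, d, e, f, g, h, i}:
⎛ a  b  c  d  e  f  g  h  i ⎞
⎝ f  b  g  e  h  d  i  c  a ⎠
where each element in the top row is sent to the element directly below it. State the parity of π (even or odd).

In disjoint-cycle form the cycle lengths are 8, 1.
A cycle of length ℓ contributes ℓ−1 transpositions, so π is a product of 7 transpositions — odd.

odd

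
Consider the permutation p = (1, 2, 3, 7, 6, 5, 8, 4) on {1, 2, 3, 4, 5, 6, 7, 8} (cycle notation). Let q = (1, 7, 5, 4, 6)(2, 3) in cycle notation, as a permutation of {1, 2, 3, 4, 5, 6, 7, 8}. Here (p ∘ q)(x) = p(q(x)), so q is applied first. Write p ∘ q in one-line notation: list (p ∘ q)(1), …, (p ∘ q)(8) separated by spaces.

6 7 3 5 1 2 8 4

(p ∘ q)(x) = p(q(x)). Computing each image: p(q(1)) = p(7) = 6, p(q(2)) = p(3) = 7, p(q(3)) = p(2) = 3, p(q(4)) = p(6) = 5, p(q(5)) = p(4) = 1, p(q(6)) = p(1) = 2, p(q(7)) = p(5) = 8, p(q(8)) = p(8) = 4.
Hence p ∘ q = [6 7 3 5 1 2 8 4].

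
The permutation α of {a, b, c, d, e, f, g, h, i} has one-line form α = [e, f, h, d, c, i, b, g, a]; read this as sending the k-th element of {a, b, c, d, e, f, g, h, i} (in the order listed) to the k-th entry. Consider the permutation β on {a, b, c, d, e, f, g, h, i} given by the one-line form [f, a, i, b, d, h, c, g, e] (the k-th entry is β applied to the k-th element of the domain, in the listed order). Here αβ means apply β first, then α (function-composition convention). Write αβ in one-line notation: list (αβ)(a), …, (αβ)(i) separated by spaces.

For each element, apply β then α: a → f → i; b → a → e; c → i → a; d → b → f; e → d → d; f → h → g; g → c → h; h → g → b; i → e → c.
So αβ in one-line form is i e a f d g h b c.

i e a f d g h b c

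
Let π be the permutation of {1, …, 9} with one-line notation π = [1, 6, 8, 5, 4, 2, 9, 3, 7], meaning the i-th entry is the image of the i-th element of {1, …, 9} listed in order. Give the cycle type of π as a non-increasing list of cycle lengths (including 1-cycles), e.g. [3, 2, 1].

[2, 2, 2, 2, 1]

The disjoint cycles are (1)(2 6)(3 8)(4 5)(7 9), with lengths 2, 2, 2, 2, 1 in non-increasing order.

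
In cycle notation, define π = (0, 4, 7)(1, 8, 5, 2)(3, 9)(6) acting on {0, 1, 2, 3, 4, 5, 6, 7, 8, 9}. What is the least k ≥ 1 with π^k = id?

The cycle type of π is (4, 3, 2, 1).
The order is lcm(4, 3, 2) = 12.

12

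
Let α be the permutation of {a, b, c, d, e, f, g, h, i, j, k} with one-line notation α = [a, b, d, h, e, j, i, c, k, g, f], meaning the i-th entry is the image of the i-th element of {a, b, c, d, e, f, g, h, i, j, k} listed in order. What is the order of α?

The disjoint-cycle form of α has cycle lengths 5, 3, 1, 1, 1.
The order is lcm(5, 3) = 15.

15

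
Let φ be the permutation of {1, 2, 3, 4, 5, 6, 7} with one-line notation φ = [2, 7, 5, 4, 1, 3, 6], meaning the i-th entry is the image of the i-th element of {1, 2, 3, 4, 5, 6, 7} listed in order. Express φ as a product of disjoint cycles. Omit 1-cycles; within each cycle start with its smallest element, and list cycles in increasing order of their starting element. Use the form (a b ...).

(1 2 7 6 3 5)

Start at 1 and follow images: 1 → 2 → 7 → 6 → 3 → 5 → 1, giving the cycle (1 2 7 6 3 5).
Repeating from the next unused element and collecting all non-trivial cycles gives (1 2 7 6 3 5).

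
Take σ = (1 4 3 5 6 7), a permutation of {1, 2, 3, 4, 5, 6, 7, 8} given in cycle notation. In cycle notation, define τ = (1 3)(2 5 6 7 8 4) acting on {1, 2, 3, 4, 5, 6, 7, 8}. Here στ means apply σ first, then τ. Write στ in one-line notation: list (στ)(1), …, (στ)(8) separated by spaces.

(στ)(x) = τ(σ(x)). Computing each image: τ(σ(1)) = τ(4) = 2, τ(σ(2)) = τ(2) = 5, τ(σ(3)) = τ(5) = 6, τ(σ(4)) = τ(3) = 1, τ(σ(5)) = τ(6) = 7, τ(σ(6)) = τ(7) = 8, τ(σ(7)) = τ(1) = 3, τ(σ(8)) = τ(8) = 4.
Hence στ = [2 5 6 1 7 8 3 4].

2 5 6 1 7 8 3 4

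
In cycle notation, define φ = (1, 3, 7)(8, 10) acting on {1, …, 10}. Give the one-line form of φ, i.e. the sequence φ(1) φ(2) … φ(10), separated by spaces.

Each element maps to the next entry in its cycle (wrapping to the front): 1↦3, 2↦2, 3↦7, 4↦4, 5↦5, 6↦6, 7↦1, 8↦10, 9↦9, 10↦8.
Listing these in domain order gives 3 2 7 4 5 6 1 10 9 8.

3 2 7 4 5 6 1 10 9 8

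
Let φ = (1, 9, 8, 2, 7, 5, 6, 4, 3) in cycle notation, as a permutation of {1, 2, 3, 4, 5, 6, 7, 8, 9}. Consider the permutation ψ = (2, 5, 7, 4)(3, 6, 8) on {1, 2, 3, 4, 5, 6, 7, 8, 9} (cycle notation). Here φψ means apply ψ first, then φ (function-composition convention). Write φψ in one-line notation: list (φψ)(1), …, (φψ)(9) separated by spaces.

9 6 4 7 5 2 3 1 8

For each element, apply ψ then φ: 1 → 1 → 9; 2 → 5 → 6; 3 → 6 → 4; 4 → 2 → 7; 5 → 7 → 5; 6 → 8 → 2; 7 → 4 → 3; 8 → 3 → 1; 9 → 9 → 8.
So φψ in one-line form is 9 6 4 7 5 2 3 1 8.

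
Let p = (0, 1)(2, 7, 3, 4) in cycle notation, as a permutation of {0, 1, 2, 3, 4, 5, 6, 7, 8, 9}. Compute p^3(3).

7

3 lies in the 4-cycle (2, 7, 3, 4).
Advancing 3 steps from 3: 3 → 4 → 2 → 7.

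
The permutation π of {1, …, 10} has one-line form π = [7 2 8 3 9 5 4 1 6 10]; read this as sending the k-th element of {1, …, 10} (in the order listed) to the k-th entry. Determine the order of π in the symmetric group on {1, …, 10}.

15

Writing π as disjoint cycles, the cycle lengths are 5, 3, 1, 1.
Since disjoint cycles commute, ord(π) = lcm(5, 3) = 15.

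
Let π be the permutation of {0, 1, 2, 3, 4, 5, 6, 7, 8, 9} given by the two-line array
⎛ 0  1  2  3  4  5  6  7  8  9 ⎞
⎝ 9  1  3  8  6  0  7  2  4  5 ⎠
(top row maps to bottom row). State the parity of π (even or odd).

In disjoint-cycle form the cycle lengths are 6, 3, 1.
A cycle is odd iff its length is even; π has 1 even-length cycle, so sgn(π) = (−1)^1 and π is odd.

odd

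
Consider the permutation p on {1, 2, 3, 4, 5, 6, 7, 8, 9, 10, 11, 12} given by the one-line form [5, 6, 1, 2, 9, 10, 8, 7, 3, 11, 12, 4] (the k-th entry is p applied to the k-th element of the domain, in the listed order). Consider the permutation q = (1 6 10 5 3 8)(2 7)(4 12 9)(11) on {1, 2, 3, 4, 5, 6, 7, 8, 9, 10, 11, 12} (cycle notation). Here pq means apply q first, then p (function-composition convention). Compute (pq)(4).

q(4) = 12, then p(12) = 4; composing gives (pq)(4) = 4.

4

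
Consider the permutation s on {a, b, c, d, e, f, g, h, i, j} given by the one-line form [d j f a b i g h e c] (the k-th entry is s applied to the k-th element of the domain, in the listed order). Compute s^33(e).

c

Tracing e → b → … returns to e after 6 steps, so e lies in a 6-cycle (b, j, c, f, i, e).
Powers repeat with period 6 on this cycle, and 33 mod 6 = 3, so s^33(e) = s^3(e).
Advancing 3 steps from e: e → b → j → c.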